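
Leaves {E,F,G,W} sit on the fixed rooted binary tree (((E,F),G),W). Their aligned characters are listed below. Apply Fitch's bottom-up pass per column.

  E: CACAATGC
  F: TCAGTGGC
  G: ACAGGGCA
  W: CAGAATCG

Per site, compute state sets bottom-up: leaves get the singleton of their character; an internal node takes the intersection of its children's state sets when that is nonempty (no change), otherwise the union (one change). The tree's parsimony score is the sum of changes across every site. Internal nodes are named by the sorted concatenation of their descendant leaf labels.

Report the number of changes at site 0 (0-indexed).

2

[col 0] EF: children E:{C}, F:{T} ∪→ {C,T}; cost 1
[col 0] EFG: children EF:{C,T}, G:{A} ∪→ {A,C,T}; cost 1
[col 0] EFGW: children EFG:{A,C,T}, W:{C} ∩→ {C}; cost 0
[col 1] EF: children E:{A}, F:{C} ∪→ {A,C}; cost 1
[col 1] EFG: children EF:{A,C}, G:{C} ∩→ {C}; cost 0
[col 1] EFGW: children EFG:{C}, W:{A} ∪→ {A,C}; cost 1
[col 2] EF: children E:{C}, F:{A} ∪→ {A,C}; cost 1
[col 2] EFG: children EF:{A,C}, G:{A} ∩→ {A}; cost 0
[col 2] EFGW: children EFG:{A}, W:{G} ∪→ {A,G}; cost 1
[col 3] EF: children E:{A}, F:{G} ∪→ {A,G}; cost 1
[col 3] EFG: children EF:{A,G}, G:{G} ∩→ {G}; cost 0
[col 3] EFGW: children EFG:{G}, W:{A} ∪→ {A,G}; cost 1
[col 4] EF: children E:{A}, F:{T} ∪→ {A,T}; cost 1
[col 4] EFG: children EF:{A,T}, G:{G} ∪→ {A,G,T}; cost 1
[col 4] EFGW: children EFG:{A,G,T}, W:{A} ∩→ {A}; cost 0
[col 5] EF: children E:{T}, F:{G} ∪→ {G,T}; cost 1
[col 5] EFG: children EF:{G,T}, G:{G} ∩→ {G}; cost 0
[col 5] EFGW: children EFG:{G}, W:{T} ∪→ {G,T}; cost 1
[col 6] EF: children E:{G}, F:{G} ∩→ {G}; cost 0
[col 6] EFG: children EF:{G}, G:{C} ∪→ {C,G}; cost 1
[col 6] EFGW: children EFG:{C,G}, W:{C} ∩→ {C}; cost 0
[col 7] EF: children E:{C}, F:{C} ∩→ {C}; cost 0
[col 7] EFG: children EF:{C}, G:{A} ∪→ {A,C}; cost 1
[col 7] EFGW: children EFG:{A,C}, W:{G} ∪→ {A,C,G}; cost 1
per-site changes: [2, 2, 2, 2, 2, 2, 1, 2]; total = 15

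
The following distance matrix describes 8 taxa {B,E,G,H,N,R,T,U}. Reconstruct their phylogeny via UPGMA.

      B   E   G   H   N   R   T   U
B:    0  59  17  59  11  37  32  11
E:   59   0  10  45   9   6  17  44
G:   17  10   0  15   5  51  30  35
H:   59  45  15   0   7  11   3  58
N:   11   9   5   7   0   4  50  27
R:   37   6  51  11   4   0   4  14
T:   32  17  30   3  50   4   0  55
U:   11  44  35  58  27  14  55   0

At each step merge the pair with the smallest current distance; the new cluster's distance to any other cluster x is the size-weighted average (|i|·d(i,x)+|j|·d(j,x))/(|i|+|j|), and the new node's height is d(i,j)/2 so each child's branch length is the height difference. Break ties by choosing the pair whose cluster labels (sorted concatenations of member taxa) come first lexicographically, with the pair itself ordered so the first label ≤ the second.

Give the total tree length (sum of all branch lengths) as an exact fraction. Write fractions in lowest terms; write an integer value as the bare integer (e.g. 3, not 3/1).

step 1: merge (H,T) at d=3; branch lengths H→3/2, T→3/2; new cluster HT
  updated: d(B,HT)=91/2, d(E,HT)=31, d(G,HT)=45/2, d(HT,N)=57/2, d(HT,R)=15/2, d(HT,U)=113/2
step 2: merge (N,R) at d=4; branch lengths N→2, R→2; new cluster NR
  updated: d(B,NR)=24, d(E,NR)=15/2, d(G,NR)=28, d(HT,NR)=18, d(NR,U)=41/2
step 3: merge (E,NR) at d=15/2; branch lengths E→15/4, NR→7/4; new cluster ENR
  updated: d(B,ENR)=107/3, d(ENR,G)=22, d(ENR,HT)=67/3, d(ENR,U)=85/3
step 4: merge (B,U) at d=11; branch lengths B→11/2, U→11/2; new cluster BU
  updated: d(BU,ENR)=32, d(BU,G)=26, d(BU,HT)=51
step 5: merge (ENR,G) at d=22; branch lengths ENR→29/4, G→11; new cluster EGNR
  updated: d(BU,EGNR)=61/2, d(EGNR,HT)=179/8
step 6: merge (EGNR,HT) at d=179/8; branch lengths EGNR→3/16, HT→155/16; new cluster EGHNRT
  updated: d(BU,EGHNRT)=112/3
step 7: merge (BU,EGHNRT) at d=112/3; branch lengths BU→79/6, EGHNRT→359/48; new cluster BEGHNRTU
final tree: ((B:11/2,U:11/2):79/6,(((E:15/4,(N:2,R:2):7/4):29/4,G:11):3/16,(H:3/2,T:3/2):155/16):359/48)
total length: 3469/48

3469/48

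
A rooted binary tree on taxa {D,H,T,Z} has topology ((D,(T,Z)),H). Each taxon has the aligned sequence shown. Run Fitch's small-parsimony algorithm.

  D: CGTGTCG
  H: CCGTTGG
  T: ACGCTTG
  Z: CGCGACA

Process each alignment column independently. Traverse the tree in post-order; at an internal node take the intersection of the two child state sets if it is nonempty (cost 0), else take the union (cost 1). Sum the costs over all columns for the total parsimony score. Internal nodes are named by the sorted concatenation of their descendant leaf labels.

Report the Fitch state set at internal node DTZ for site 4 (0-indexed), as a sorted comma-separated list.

[col 0] TZ: children T:{A}, Z:{C} ∪→ {A,C}; cost 1
[col 0] DTZ: children D:{C}, TZ:{A,C} ∩→ {C}; cost 0
[col 0] DHTZ: children DTZ:{C}, H:{C} ∩→ {C}; cost 0
[col 1] TZ: children T:{C}, Z:{G} ∪→ {C,G}; cost 1
[col 1] DTZ: children D:{G}, TZ:{C,G} ∩→ {G}; cost 0
[col 1] DHTZ: children DTZ:{G}, H:{C} ∪→ {C,G}; cost 1
[col 2] TZ: children T:{G}, Z:{C} ∪→ {C,G}; cost 1
[col 2] DTZ: children D:{T}, TZ:{C,G} ∪→ {C,G,T}; cost 1
[col 2] DHTZ: children DTZ:{C,G,T}, H:{G} ∩→ {G}; cost 0
[col 3] TZ: children T:{C}, Z:{G} ∪→ {C,G}; cost 1
[col 3] DTZ: children D:{G}, TZ:{C,G} ∩→ {G}; cost 0
[col 3] DHTZ: children DTZ:{G}, H:{T} ∪→ {G,T}; cost 1
[col 4] TZ: children T:{T}, Z:{A} ∪→ {A,T}; cost 1
[col 4] DTZ: children D:{T}, TZ:{A,T} ∩→ {T}; cost 0
[col 4] DHTZ: children DTZ:{T}, H:{T} ∩→ {T}; cost 0
[col 5] TZ: children T:{T}, Z:{C} ∪→ {C,T}; cost 1
[col 5] DTZ: children D:{C}, TZ:{C,T} ∩→ {C}; cost 0
[col 5] DHTZ: children DTZ:{C}, H:{G} ∪→ {C,G}; cost 1
[col 6] TZ: children T:{G}, Z:{A} ∪→ {A,G}; cost 1
[col 6] DTZ: children D:{G}, TZ:{A,G} ∩→ {G}; cost 0
[col 6] DHTZ: children DTZ:{G}, H:{G} ∩→ {G}; cost 0
per-site changes: [1, 2, 2, 2, 1, 2, 1]; total = 11

T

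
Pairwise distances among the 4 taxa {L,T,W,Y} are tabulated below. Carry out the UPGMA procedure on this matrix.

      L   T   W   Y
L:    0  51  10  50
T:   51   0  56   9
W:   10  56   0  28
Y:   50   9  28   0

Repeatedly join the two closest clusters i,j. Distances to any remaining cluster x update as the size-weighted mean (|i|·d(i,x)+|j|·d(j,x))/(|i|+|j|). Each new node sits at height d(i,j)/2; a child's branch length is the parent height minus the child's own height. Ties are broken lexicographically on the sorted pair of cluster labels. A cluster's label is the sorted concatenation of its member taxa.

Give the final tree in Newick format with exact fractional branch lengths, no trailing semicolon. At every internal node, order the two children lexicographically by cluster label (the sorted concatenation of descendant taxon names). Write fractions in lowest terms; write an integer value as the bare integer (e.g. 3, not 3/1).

((L:5,W:5):145/8,(T:9/2,Y:9/2):149/8)

iteration 1: select T,Y (d=9); attach at lengths (9/2, 9/2); label the merged cluster TY
  updated: d(L,TY)=101/2, d(TY,W)=42
iteration 2: select L,W (d=10); attach at lengths (5, 5); label the merged cluster LW
  updated: d(LW,TY)=185/4
iteration 3: select LW,TY (d=185/4); attach at lengths (145/8, 149/8); label the merged cluster LTWY
final tree: ((L:5,W:5):145/8,(T:9/2,Y:9/2):149/8)
total length: 223/4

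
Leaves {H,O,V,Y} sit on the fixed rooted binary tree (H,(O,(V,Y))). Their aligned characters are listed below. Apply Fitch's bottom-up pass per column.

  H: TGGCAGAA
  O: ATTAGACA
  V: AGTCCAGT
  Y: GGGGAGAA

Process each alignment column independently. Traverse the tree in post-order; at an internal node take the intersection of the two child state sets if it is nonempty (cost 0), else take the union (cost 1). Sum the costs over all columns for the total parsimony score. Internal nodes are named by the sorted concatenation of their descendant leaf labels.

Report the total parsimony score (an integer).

[col 0] VY: children V:{A}, Y:{G} ∪→ {A,G}; cost 1
[col 0] OVY: children O:{A}, VY:{A,G} ∩→ {A}; cost 0
[col 0] HOVY: children H:{T}, OVY:{A} ∪→ {A,T}; cost 1
[col 1] VY: children V:{G}, Y:{G} ∩→ {G}; cost 0
[col 1] OVY: children O:{T}, VY:{G} ∪→ {G,T}; cost 1
[col 1] HOVY: children H:{G}, OVY:{G,T} ∩→ {G}; cost 0
[col 2] VY: children V:{T}, Y:{G} ∪→ {G,T}; cost 1
[col 2] OVY: children O:{T}, VY:{G,T} ∩→ {T}; cost 0
[col 2] HOVY: children H:{G}, OVY:{T} ∪→ {G,T}; cost 1
[col 3] VY: children V:{C}, Y:{G} ∪→ {C,G}; cost 1
[col 3] OVY: children O:{A}, VY:{C,G} ∪→ {A,C,G}; cost 1
[col 3] HOVY: children H:{C}, OVY:{A,C,G} ∩→ {C}; cost 0
[col 4] VY: children V:{C}, Y:{A} ∪→ {A,C}; cost 1
[col 4] OVY: children O:{G}, VY:{A,C} ∪→ {A,C,G}; cost 1
[col 4] HOVY: children H:{A}, OVY:{A,C,G} ∩→ {A}; cost 0
[col 5] VY: children V:{A}, Y:{G} ∪→ {A,G}; cost 1
[col 5] OVY: children O:{A}, VY:{A,G} ∩→ {A}; cost 0
[col 5] HOVY: children H:{G}, OVY:{A} ∪→ {A,G}; cost 1
[col 6] VY: children V:{G}, Y:{A} ∪→ {A,G}; cost 1
[col 6] OVY: children O:{C}, VY:{A,G} ∪→ {A,C,G}; cost 1
[col 6] HOVY: children H:{A}, OVY:{A,C,G} ∩→ {A}; cost 0
[col 7] VY: children V:{T}, Y:{A} ∪→ {A,T}; cost 1
[col 7] OVY: children O:{A}, VY:{A,T} ∩→ {A}; cost 0
[col 7] HOVY: children H:{A}, OVY:{A} ∩→ {A}; cost 0
per-site changes: [2, 1, 2, 2, 2, 2, 2, 1]; total = 14

14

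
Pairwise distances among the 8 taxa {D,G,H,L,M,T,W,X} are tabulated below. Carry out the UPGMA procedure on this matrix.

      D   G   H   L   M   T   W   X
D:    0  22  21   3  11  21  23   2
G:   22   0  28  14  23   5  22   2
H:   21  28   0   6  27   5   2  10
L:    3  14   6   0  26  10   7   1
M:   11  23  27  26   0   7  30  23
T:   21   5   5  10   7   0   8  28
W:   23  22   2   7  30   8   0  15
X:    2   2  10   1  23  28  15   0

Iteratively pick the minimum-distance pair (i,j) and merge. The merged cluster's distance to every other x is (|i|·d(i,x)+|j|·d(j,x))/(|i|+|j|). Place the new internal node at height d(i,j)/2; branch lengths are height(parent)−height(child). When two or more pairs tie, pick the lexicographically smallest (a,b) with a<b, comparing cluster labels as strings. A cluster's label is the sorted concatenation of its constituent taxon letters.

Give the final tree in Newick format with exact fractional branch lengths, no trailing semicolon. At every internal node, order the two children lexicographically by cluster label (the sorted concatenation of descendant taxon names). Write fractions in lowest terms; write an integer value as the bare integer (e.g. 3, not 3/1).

(((D:5/4,(L:1/2,X:1/2):3/4):67/12,(H:1,W:1):35/6):12/5,((G:5/2,T:5/2):5,M:15/2):26/15)

1. join L+X (d=1) ⇒ LX; edges |L|=1/2, |X|=1/2
  updated: d(D,LX)=5/2, d(G,LX)=8, d(H,LX)=8, d(LX,M)=49/2, d(LX,T)=19, d(LX,W)=11
2. join H+W (d=2) ⇒ HW; edges |H|=1, |W|=1
  updated: d(D,HW)=22, d(G,HW)=25, d(HW,LX)=19/2, d(HW,M)=57/2, d(HW,T)=13/2
3. join D+LX (d=5/2) ⇒ DLX; edges |D|=5/4, |LX|=3/4
  updated: d(DLX,G)=38/3, d(DLX,HW)=41/3, d(DLX,M)=20, d(DLX,T)=59/3
4. join G+T (d=5) ⇒ GT; edges |G|=5/2, |T|=5/2
  updated: d(DLX,GT)=97/6, d(GT,HW)=63/4, d(GT,M)=15
5. join DLX+HW (d=41/3) ⇒ DHLWX; edges |DLX|=67/12, |HW|=35/6
  updated: d(DHLWX,GT)=16, d(DHLWX,M)=117/5
6. join GT+M (d=15) ⇒ GMT; edges |GT|=5, |M|=15/2
  updated: d(DHLWX,GMT)=277/15
7. join DHLWX+GMT (d=277/15) ⇒ DGHLMTWX; edges |DHLWX|=12/5, |GMT|=26/15
final tree: (((D:5/4,(L:1/2,X:1/2):3/4):67/12,(H:1,W:1):35/6):12/5,((G:5/2,T:5/2):5,M:15/2):26/15)
total length: 761/20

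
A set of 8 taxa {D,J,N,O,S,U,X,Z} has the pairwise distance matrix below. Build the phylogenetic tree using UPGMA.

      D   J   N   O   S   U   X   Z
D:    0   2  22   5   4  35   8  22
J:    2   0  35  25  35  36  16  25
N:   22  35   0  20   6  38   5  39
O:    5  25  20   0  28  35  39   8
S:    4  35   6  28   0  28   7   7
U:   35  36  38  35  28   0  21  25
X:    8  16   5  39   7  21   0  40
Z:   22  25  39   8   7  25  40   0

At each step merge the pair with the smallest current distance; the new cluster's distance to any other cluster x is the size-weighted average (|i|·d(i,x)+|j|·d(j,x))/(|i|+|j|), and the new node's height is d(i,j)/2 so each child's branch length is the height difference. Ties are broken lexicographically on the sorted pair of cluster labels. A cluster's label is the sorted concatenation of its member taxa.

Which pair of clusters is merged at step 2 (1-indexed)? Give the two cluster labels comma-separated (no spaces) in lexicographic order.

1. join D+J (d=2) ⇒ DJ; edges |D|=1, |J|=1
  updated: d(DJ,N)=57/2, d(DJ,O)=15, d(DJ,S)=39/2, d(DJ,U)=71/2, d(DJ,X)=12, d(DJ,Z)=47/2
2. join N+X (d=5) ⇒ NX; edges |N|=5/2, |X|=5/2
  updated: d(DJ,NX)=81/4, d(NX,O)=59/2, d(NX,S)=13/2, d(NX,U)=59/2, d(NX,Z)=79/2
3. join NX+S (d=13/2) ⇒ NSX; edges |NX|=3/4, |S|=13/4
  updated: d(DJ,NSX)=20, d(NSX,O)=29, d(NSX,U)=29, d(NSX,Z)=86/3
4. join O+Z (d=8) ⇒ OZ; edges |O|=4, |Z|=4
  updated: d(DJ,OZ)=77/4, d(NSX,OZ)=173/6, d(OZ,U)=30
5. join DJ+OZ (d=77/4) ⇒ DJOZ; edges |DJ|=69/8, |OZ|=45/8
  updated: d(DJOZ,NSX)=293/12, d(DJOZ,U)=131/4
6. join DJOZ+NSX (d=293/12) ⇒ DJNOSXZ; edges |DJOZ|=31/12, |NSX|=215/24
  updated: d(DJNOSXZ,U)=218/7
7. join DJNOSXZ+U (d=218/7) ⇒ DJNOSUXZ; edges |DJNOSXZ|=565/168, |U|=109/7
final tree: ((((D:1,J:1):69/8,(O:4,Z:4):45/8):31/12,((N:5/2,X:5/2):3/4,S:13/4):215/24):565/168,U:109/7)
total length: 5353/84

N,X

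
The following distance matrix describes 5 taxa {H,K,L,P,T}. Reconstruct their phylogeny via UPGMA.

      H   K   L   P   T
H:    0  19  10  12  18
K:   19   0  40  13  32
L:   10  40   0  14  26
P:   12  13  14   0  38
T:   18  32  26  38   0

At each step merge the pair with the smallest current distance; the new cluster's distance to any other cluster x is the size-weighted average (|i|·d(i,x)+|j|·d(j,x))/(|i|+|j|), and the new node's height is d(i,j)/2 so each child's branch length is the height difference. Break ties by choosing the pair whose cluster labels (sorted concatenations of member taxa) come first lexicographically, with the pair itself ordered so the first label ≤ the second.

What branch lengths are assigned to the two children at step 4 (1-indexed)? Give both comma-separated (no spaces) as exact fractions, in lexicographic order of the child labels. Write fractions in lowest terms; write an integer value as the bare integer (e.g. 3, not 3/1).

9/4,57/4

1. join H+L (d=10) ⇒ HL; edges |H|=5, |L|=5
  updated: d(HL,K)=59/2, d(HL,P)=13, d(HL,T)=22
2. join HL+P (d=13) ⇒ HLP; edges |HL|=3/2, |P|=13/2
  updated: d(HLP,K)=24, d(HLP,T)=82/3
3. join HLP+K (d=24) ⇒ HKLP; edges |HLP|=11/2, |K|=12
  updated: d(HKLP,T)=57/2
4. join HKLP+T (d=57/2) ⇒ HKLPT; edges |HKLP|=9/4, |T|=57/4
final tree: ((((H:5,L:5):3/2,P:13/2):11/2,K:12):9/4,T:57/4)
total length: 52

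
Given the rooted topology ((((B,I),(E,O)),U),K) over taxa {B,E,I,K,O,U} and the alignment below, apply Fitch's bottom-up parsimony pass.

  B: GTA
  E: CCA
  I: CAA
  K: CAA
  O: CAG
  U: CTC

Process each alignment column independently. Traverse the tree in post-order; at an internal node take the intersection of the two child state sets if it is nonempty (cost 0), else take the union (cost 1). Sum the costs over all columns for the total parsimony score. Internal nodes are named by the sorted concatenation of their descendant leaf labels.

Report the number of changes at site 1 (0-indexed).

[col 0] BI: children B:{G}, I:{C} ∪→ {C,G}; cost 1
[col 0] EO: children E:{C}, O:{C} ∩→ {C}; cost 0
[col 0] BEIO: children BI:{C,G}, EO:{C} ∩→ {C}; cost 0
[col 0] BEIOU: children BEIO:{C}, U:{C} ∩→ {C}; cost 0
[col 0] BEIKOU: children BEIOU:{C}, K:{C} ∩→ {C}; cost 0
[col 1] BI: children B:{T}, I:{A} ∪→ {A,T}; cost 1
[col 1] EO: children E:{C}, O:{A} ∪→ {A,C}; cost 1
[col 1] BEIO: children BI:{A,T}, EO:{A,C} ∩→ {A}; cost 0
[col 1] BEIOU: children BEIO:{A}, U:{T} ∪→ {A,T}; cost 1
[col 1] BEIKOU: children BEIOU:{A,T}, K:{A} ∩→ {A}; cost 0
[col 2] BI: children B:{A}, I:{A} ∩→ {A}; cost 0
[col 2] EO: children E:{A}, O:{G} ∪→ {A,G}; cost 1
[col 2] BEIO: children BI:{A}, EO:{A,G} ∩→ {A}; cost 0
[col 2] BEIOU: children BEIO:{A}, U:{C} ∪→ {A,C}; cost 1
[col 2] BEIKOU: children BEIOU:{A,C}, K:{A} ∩→ {A}; cost 0
per-site changes: [1, 3, 2]; total = 6

3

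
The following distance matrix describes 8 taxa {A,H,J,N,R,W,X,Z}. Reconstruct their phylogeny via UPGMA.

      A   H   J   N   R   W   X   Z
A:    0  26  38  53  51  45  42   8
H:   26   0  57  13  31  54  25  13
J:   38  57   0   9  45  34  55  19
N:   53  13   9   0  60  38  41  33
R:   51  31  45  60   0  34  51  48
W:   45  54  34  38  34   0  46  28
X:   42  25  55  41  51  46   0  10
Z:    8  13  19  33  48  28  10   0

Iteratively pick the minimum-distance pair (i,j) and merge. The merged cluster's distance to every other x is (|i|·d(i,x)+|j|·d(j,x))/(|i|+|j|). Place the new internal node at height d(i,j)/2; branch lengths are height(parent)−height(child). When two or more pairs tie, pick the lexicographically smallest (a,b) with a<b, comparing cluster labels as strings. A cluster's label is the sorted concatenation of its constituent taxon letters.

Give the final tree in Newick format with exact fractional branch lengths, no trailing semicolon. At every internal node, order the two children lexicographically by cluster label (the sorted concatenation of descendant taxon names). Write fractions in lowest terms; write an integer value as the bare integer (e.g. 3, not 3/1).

1. join A+Z (d=8) ⇒ AZ; edges |A|=4, |Z|=4
  updated: d(AZ,H)=39/2, d(AZ,J)=57/2, d(AZ,N)=43, d(AZ,R)=99/2, d(AZ,W)=73/2, d(AZ,X)=26
2. join J+N (d=9) ⇒ JN; edges |J|=9/2, |N|=9/2
  updated: d(AZ,JN)=143/4, d(H,JN)=35, d(JN,R)=105/2, d(JN,W)=36, d(JN,X)=48
3. join AZ+H (d=39/2) ⇒ AHZ; edges |AZ|=23/4, |H|=39/4
  updated: d(AHZ,JN)=71/2, d(AHZ,R)=130/3, d(AHZ,W)=127/3, d(AHZ,X)=77/3
4. join AHZ+X (d=77/3) ⇒ AHXZ; edges |AHZ|=37/12, |X|=77/6
  updated: d(AHXZ,JN)=309/8, d(AHXZ,R)=181/4, d(AHXZ,W)=173/4
5. join R+W (d=34) ⇒ RW; edges |R|=17, |W|=17
  updated: d(AHXZ,RW)=177/4, d(JN,RW)=177/4
6. join AHXZ+JN (d=309/8) ⇒ AHJNXZ; edges |AHXZ|=311/48, |JN|=237/16
  updated: d(AHJNXZ,RW)=177/4
7. join AHJNXZ+RW (d=177/4) ⇒ AHJNRWXZ; edges |AHJNXZ|=45/16, |RW|=41/8
final tree: (((((A:4,Z:4):23/4,H:39/4):37/12,X:77/6):311/48,(J:9/2,N:9/2):237/16):45/16,(R:17,W:17):41/8)
total length: 5359/48

(((((A:4,Z:4):23/4,H:39/4):37/12,X:77/6):311/48,(J:9/2,N:9/2):237/16):45/16,(R:17,W:17):41/8)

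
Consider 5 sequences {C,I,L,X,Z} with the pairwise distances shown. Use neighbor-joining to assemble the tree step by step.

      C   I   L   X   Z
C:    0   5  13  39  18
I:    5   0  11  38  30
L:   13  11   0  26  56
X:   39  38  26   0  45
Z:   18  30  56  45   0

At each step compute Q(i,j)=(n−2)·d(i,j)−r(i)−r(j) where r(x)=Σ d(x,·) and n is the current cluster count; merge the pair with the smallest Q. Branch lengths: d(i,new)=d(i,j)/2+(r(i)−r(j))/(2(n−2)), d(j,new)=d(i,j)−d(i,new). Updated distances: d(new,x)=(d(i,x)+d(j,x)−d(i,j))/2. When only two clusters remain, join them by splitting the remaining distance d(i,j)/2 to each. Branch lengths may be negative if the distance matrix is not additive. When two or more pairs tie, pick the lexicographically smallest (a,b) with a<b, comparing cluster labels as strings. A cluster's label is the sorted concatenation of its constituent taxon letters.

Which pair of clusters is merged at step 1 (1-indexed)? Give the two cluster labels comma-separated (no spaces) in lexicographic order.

1. join L+X (d=26, Q=-176) ⇒ LX; edges |L|=6, |X|=20
  updated: d(C,LX)=13, d(I,LX)=23/2, d(LX,Z)=75/2
2. join C+Z (d=18, Q=-171/2) ⇒ CZ; edges |C|=-27/8, |Z|=171/8
  updated: d(CZ,I)=17/2, d(CZ,LX)=65/4
3. join CZ+I (d=17/2, Q=-145/4) ⇒ CIZ; edges |CZ|=53/8, |I|=15/8
  updated: d(CIZ,LX)=77/8
4. join CIZ+LX (d=77/8) ⇒ CILXZ; edges |CIZ|=77/16, |LX|=77/16
final tree: (((C:-27/8,Z:171/8):53/8,I:15/8):77/16,(L:6,X:20):77/16)
total length: 497/8

L,X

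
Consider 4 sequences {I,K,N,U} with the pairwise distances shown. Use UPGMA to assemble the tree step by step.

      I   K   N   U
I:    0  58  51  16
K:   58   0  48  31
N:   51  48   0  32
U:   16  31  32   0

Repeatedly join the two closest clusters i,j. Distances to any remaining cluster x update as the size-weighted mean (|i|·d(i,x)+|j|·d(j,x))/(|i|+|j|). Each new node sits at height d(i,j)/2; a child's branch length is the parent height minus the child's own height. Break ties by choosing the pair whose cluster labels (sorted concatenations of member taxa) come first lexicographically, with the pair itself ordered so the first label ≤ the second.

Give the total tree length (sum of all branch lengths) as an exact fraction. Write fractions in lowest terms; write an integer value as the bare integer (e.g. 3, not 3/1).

1. join I+U (d=16) ⇒ IU; edges |I|=8, |U|=8
  updated: d(IU,K)=89/2, d(IU,N)=83/2
2. join IU+N (d=83/2) ⇒ INU; edges |IU|=51/4, |N|=83/4
  updated: d(INU,K)=137/3
3. join INU+K (d=137/3) ⇒ IKNU; edges |INU|=25/12, |K|=137/6
final tree: (((I:8,U:8):51/4,N:83/4):25/12,K:137/6)
total length: 893/12

893/12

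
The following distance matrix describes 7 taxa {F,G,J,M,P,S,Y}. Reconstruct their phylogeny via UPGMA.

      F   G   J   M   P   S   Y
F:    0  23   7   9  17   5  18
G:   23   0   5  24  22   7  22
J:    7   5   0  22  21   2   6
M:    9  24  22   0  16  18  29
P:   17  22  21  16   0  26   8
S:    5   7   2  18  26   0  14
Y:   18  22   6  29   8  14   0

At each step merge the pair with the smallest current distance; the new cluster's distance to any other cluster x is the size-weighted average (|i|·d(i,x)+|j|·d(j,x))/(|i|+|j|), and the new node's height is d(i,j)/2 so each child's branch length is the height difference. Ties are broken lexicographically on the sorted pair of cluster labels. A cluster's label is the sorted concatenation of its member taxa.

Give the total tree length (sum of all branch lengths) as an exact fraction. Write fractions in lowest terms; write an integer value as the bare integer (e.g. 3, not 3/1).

step 1: merge (J,S) at d=2; branch lengths J→1, S→1; new cluster JS
  updated: d(F,JS)=6, d(G,JS)=6, d(JS,M)=20, d(JS,P)=47/2, d(JS,Y)=10
step 2: merge (F,JS) at d=6; branch lengths F→3, JS→2; new cluster FJS
  updated: d(FJS,G)=35/3, d(FJS,M)=49/3, d(FJS,P)=64/3, d(FJS,Y)=38/3
step 3: merge (P,Y) at d=8; branch lengths P→4, Y→4; new cluster PY
  updated: d(FJS,PY)=17, d(G,PY)=22, d(M,PY)=45/2
step 4: merge (FJS,G) at d=35/3; branch lengths FJS→17/6, G→35/6; new cluster FGJS
  updated: d(FGJS,M)=73/4, d(FGJS,PY)=73/4
step 5: merge (FGJS,M) at d=73/4; branch lengths FGJS→79/24, M→73/8; new cluster FGJMS
  updated: d(FGJMS,PY)=191/10
step 6: merge (FGJMS,PY) at d=191/10; branch lengths FGJMS→17/40, PY→111/20; new cluster FGJMPSY
final tree: ((((F:3,(J:1,S:1):2):17/6,G:35/6):79/24,M:73/8):17/40,(P:4,Y:4):111/20)
total length: 5047/120

5047/120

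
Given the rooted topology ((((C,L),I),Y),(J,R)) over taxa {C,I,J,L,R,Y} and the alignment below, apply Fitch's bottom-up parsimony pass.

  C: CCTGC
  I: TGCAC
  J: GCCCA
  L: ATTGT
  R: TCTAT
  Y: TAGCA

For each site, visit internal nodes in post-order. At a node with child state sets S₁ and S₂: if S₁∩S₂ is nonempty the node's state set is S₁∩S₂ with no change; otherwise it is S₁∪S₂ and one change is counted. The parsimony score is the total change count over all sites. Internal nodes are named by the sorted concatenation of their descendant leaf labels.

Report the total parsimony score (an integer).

[col 0] CL: children C:{C}, L:{A} ∪→ {A,C}; cost 1
[col 0] CIL: children CL:{A,C}, I:{T} ∪→ {A,C,T}; cost 1
[col 0] CILY: children CIL:{A,C,T}, Y:{T} ∩→ {T}; cost 0
[col 0] JR: children J:{G}, R:{T} ∪→ {G,T}; cost 1
[col 0] CIJLRY: children CILY:{T}, JR:{G,T} ∩→ {T}; cost 0
[col 1] CL: children C:{C}, L:{T} ∪→ {C,T}; cost 1
[col 1] CIL: children CL:{C,T}, I:{G} ∪→ {C,G,T}; cost 1
[col 1] CILY: children CIL:{C,G,T}, Y:{A} ∪→ {A,C,G,T}; cost 1
[col 1] JR: children J:{C}, R:{C} ∩→ {C}; cost 0
[col 1] CIJLRY: children CILY:{A,C,G,T}, JR:{C} ∩→ {C}; cost 0
[col 2] CL: children C:{T}, L:{T} ∩→ {T}; cost 0
[col 2] CIL: children CL:{T}, I:{C} ∪→ {C,T}; cost 1
[col 2] CILY: children CIL:{C,T}, Y:{G} ∪→ {C,G,T}; cost 1
[col 2] JR: children J:{C}, R:{T} ∪→ {C,T}; cost 1
[col 2] CIJLRY: children CILY:{C,G,T}, JR:{C,T} ∩→ {C,T}; cost 0
[col 3] CL: children C:{G}, L:{G} ∩→ {G}; cost 0
[col 3] CIL: children CL:{G}, I:{A} ∪→ {A,G}; cost 1
[col 3] CILY: children CIL:{A,G}, Y:{C} ∪→ {A,C,G}; cost 1
[col 3] JR: children J:{C}, R:{A} ∪→ {A,C}; cost 1
[col 3] CIJLRY: children CILY:{A,C,G}, JR:{A,C} ∩→ {A,C}; cost 0
[col 4] CL: children C:{C}, L:{T} ∪→ {C,T}; cost 1
[col 4] CIL: children CL:{C,T}, I:{C} ∩→ {C}; cost 0
[col 4] CILY: children CIL:{C}, Y:{A} ∪→ {A,C}; cost 1
[col 4] JR: children J:{A}, R:{T} ∪→ {A,T}; cost 1
[col 4] CIJLRY: children CILY:{A,C}, JR:{A,T} ∩→ {A}; cost 0
per-site changes: [3, 3, 3, 3, 3]; total = 15

15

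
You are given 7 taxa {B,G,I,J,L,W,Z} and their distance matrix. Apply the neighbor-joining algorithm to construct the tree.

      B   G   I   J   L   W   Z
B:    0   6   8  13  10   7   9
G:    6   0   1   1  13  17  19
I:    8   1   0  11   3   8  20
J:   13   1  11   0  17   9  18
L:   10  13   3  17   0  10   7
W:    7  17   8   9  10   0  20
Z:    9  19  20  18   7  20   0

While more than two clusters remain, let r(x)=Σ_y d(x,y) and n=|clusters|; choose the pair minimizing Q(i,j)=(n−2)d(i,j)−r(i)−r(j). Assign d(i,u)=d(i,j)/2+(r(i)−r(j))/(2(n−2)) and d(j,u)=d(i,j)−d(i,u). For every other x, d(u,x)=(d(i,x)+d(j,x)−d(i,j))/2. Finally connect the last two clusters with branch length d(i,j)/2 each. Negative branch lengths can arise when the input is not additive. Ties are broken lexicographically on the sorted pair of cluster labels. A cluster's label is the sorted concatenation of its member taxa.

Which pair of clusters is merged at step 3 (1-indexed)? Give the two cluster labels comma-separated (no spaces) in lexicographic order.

1. join G+J (d=1, Q=-121) ⇒ GJ; edges |G|=-7/10, |J|=17/10
  updated: d(B,GJ)=9, d(GJ,I)=11/2, d(GJ,L)=29/2, d(GJ,W)=25/2, d(GJ,Z)=18
2. join L+Z (d=7, Q=-181/2) ⇒ LZ; edges |L|=-3/16, |Z|=115/16
  updated: d(B,LZ)=6, d(GJ,LZ)=51/4, d(I,LZ)=8, d(LZ,W)=23/2
3. join GJ+I (d=11/2, Q=-211/4) ⇒ GIJ; edges |GJ|=107/24, |I|=25/24
  updated: d(B,GIJ)=23/4, d(GIJ,LZ)=61/8, d(GIJ,W)=15/2
4. join B+LZ (d=6, Q=-255/8) ⇒ BLZ; edges |B|=45/32, |LZ|=147/32
  updated: d(BLZ,GIJ)=59/16, d(BLZ,W)=25/4
5. join BLZ+GIJ (d=59/16, Q=-279/16) ⇒ BGIJLZ; edges |BLZ|=39/32, |GIJ|=79/32
  updated: d(BGIJLZ,W)=161/32
6. join BGIJLZ+W (d=161/32) ⇒ BGIJLWZ; edges |BGIJLZ|=161/64, |W|=161/64
final tree: (((B:45/32,(L:-3/16,Z:115/16):147/32):39/32,((G:-7/10,J:17/10):107/24,I:25/24):79/32):161/64,W:161/64)
total length: 903/32

GJ,I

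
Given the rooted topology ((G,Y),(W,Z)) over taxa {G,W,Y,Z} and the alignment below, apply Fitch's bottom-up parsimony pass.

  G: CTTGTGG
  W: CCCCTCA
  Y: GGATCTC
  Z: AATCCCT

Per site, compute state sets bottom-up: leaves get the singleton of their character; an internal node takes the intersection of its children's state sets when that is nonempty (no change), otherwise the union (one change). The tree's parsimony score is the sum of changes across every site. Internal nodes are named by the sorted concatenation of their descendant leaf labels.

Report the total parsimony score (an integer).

GY@0: {C} ∪ {G} = {C,G} (union, +1)
WZ@0: {C} ∪ {A} = {A,C} (union, +1)
GWYZ@0: {C,G} ∩ {A,C} = {C} (intersection, +0)
GY@1: {T} ∪ {G} = {G,T} (union, +1)
WZ@1: {C} ∪ {A} = {A,C} (union, +1)
GWYZ@1: {G,T} ∪ {A,C} = {A,C,G,T} (union, +1)
GY@2: {T} ∪ {A} = {A,T} (union, +1)
WZ@2: {C} ∪ {T} = {C,T} (union, +1)
GWYZ@2: {A,T} ∩ {C,T} = {T} (intersection, +0)
GY@3: {G} ∪ {T} = {G,T} (union, +1)
WZ@3: {C} ∩ {C} = {C} (intersection, +0)
GWYZ@3: {G,T} ∪ {C} = {C,G,T} (union, +1)
GY@4: {T} ∪ {C} = {C,T} (union, +1)
WZ@4: {T} ∪ {C} = {C,T} (union, +1)
GWYZ@4: {C,T} ∩ {C,T} = {C,T} (intersection, +0)
GY@5: {G} ∪ {T} = {G,T} (union, +1)
WZ@5: {C} ∩ {C} = {C} (intersection, +0)
GWYZ@5: {G,T} ∪ {C} = {C,G,T} (union, +1)
GY@6: {G} ∪ {C} = {C,G} (union, +1)
WZ@6: {A} ∪ {T} = {A,T} (union, +1)
GWYZ@6: {C,G} ∪ {A,T} = {A,C,G,T} (union, +1)
per-site changes: [2, 3, 2, 2, 2, 2, 3]; total = 16

16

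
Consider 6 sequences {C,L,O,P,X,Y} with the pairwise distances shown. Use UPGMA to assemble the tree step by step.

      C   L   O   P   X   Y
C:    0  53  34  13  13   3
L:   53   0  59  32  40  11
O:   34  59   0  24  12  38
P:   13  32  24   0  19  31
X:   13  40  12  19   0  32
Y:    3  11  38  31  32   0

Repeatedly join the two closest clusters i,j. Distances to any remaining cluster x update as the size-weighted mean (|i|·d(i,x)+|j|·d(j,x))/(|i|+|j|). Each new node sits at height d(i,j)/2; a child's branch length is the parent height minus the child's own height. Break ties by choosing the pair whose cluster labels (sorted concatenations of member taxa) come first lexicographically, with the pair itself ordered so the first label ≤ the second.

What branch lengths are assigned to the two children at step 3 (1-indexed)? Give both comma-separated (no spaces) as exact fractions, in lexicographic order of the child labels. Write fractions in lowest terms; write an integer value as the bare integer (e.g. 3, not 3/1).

step 1: merge (C,Y) at d=3; branch lengths C→3/2, Y→3/2; new cluster CY
  updated: d(CY,L)=32, d(CY,O)=36, d(CY,P)=22, d(CY,X)=45/2
step 2: merge (O,X) at d=12; branch lengths O→6, X→6; new cluster OX
  updated: d(CY,OX)=117/4, d(L,OX)=99/2, d(OX,P)=43/2
step 3: merge (OX,P) at d=43/2; branch lengths OX→19/4, P→43/4; new cluster OPX
  updated: d(CY,OPX)=161/6, d(L,OPX)=131/3
step 4: merge (CY,OPX) at d=161/6; branch lengths CY→143/12, OPX→8/3; new cluster COPXY
  updated: d(COPXY,L)=39
step 5: merge (COPXY,L) at d=39; branch lengths COPXY→73/12, L→39/2; new cluster CLOPXY
final tree: (((C:3/2,Y:3/2):143/12,((O:6,X:6):19/4,P:43/4):8/3):73/12,L:39/2)
total length: 212/3

19/4,43/4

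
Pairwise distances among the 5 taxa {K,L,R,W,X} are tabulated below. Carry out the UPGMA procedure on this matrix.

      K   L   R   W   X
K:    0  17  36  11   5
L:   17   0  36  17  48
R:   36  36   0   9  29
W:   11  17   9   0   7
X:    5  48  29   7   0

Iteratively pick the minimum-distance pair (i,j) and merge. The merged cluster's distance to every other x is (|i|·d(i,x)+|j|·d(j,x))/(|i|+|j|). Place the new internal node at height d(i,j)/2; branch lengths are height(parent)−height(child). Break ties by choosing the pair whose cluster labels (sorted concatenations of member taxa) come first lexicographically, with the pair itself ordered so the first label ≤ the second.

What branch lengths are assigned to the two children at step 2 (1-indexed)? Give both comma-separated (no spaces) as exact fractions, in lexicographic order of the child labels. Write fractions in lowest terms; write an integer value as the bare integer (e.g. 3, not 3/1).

step 1: merge (K,X) at d=5; branch lengths K→5/2, X→5/2; new cluster KX
  updated: d(KX,L)=65/2, d(KX,R)=65/2, d(KX,W)=9
step 2: merge (KX,W) at d=9; branch lengths KX→2, W→9/2; new cluster KWX
  updated: d(KWX,L)=82/3, d(KWX,R)=74/3
step 3: merge (KWX,R) at d=74/3; branch lengths KWX→47/6, R→37/3; new cluster KRWX
  updated: d(KRWX,L)=59/2
step 4: merge (KRWX,L) at d=59/2; branch lengths KRWX→29/12, L→59/4; new cluster KLRWX
final tree: ((((K:5/2,X:5/2):2,W:9/2):47/6,R:37/3):29/12,L:59/4)
total length: 293/6

2,9/2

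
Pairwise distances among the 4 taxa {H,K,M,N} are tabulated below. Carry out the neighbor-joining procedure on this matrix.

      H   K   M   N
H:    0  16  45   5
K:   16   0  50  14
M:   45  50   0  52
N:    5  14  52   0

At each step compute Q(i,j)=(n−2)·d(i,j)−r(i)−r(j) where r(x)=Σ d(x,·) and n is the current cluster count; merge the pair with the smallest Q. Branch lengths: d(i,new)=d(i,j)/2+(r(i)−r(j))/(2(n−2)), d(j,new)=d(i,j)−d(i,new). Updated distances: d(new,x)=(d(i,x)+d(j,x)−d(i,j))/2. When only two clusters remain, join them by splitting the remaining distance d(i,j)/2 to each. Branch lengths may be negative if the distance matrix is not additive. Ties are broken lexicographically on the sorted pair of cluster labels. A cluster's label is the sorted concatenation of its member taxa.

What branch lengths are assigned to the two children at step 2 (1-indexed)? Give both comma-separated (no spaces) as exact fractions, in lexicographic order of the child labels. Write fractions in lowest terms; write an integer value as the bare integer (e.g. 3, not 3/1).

17/4,33/4

iteration 1: select H,N (d=5, Q=-127); attach at lengths (5/4, 15/4); label the merged cluster HN
  updated: d(HN,K)=25/2, d(HN,M)=46
iteration 2: select HN,K (d=25/2, Q=-217/2); attach at lengths (17/4, 33/4); label the merged cluster HKN
  updated: d(HKN,M)=167/4
iteration 3: select HKN,M (d=167/4); attach at lengths (167/8, 167/8); label the merged cluster HKMN
final tree: (((H:5/4,N:15/4):17/4,K:33/4):167/8,M:167/8)
total length: 237/4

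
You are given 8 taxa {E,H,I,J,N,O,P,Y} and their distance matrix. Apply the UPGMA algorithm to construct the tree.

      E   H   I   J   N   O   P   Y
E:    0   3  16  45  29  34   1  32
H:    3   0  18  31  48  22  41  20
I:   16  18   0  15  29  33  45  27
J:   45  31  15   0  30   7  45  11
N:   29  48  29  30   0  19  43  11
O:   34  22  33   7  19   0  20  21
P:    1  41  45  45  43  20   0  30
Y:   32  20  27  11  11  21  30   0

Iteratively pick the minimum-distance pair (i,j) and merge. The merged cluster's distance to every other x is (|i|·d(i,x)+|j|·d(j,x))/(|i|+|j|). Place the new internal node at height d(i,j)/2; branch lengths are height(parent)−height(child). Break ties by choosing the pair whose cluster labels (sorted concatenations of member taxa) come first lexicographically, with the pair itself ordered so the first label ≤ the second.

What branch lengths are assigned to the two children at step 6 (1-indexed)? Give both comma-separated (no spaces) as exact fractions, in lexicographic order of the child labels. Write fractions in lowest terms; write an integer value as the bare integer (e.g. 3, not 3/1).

101/8,33/8

step 1: merge (E,P) at d=1; branch lengths E→1/2, P→1/2; new cluster EP
  updated: d(EP,H)=22, d(EP,I)=61/2, d(EP,J)=45, d(EP,N)=36, d(EP,O)=27, d(EP,Y)=31
step 2: merge (J,O) at d=7; branch lengths J→7/2, O→7/2; new cluster JO
  updated: d(EP,JO)=36, d(H,JO)=53/2, d(I,JO)=24, d(JO,N)=49/2, d(JO,Y)=16
step 3: merge (N,Y) at d=11; branch lengths N→11/2, Y→11/2; new cluster NY
  updated: d(EP,NY)=67/2, d(H,NY)=34, d(I,NY)=28, d(JO,NY)=81/4
step 4: merge (H,I) at d=18; branch lengths H→9, I→9; new cluster HI
  updated: d(EP,HI)=105/4, d(HI,JO)=101/4, d(HI,NY)=31
step 5: merge (JO,NY) at d=81/4; branch lengths JO→53/8, NY→37/8; new cluster JNOY
  updated: d(EP,JNOY)=139/4, d(HI,JNOY)=225/8
step 6: merge (EP,HI) at d=105/4; branch lengths EP→101/8, HI→33/8; new cluster EHIP
  updated: d(EHIP,JNOY)=503/16
step 7: merge (EHIP,JNOY) at d=503/16; branch lengths EHIP→83/32, JNOY→179/32; new cluster EHIJNOPY
final tree: (((E:1/2,P:1/2):101/8,(H:9,I:9):33/8):83/32,((J:7/2,O:7/2):53/8,(N:11/2,Y:11/2):37/8):179/32)
total length: 1171/16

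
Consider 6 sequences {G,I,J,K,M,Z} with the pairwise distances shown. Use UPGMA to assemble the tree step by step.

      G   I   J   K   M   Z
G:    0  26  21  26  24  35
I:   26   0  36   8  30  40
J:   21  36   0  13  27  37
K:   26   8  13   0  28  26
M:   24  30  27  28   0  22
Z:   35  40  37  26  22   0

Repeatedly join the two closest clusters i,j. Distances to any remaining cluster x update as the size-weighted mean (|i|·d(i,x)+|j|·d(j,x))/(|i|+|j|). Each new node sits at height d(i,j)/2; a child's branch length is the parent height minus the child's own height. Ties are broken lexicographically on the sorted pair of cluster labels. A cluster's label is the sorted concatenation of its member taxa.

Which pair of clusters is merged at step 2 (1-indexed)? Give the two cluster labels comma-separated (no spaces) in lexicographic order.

G,J

iteration 1: select I,K (d=8); attach at lengths (4, 4); label the merged cluster IK
  updated: d(G,IK)=26, d(IK,J)=49/2, d(IK,M)=29, d(IK,Z)=33
iteration 2: select G,J (d=21); attach at lengths (21/2, 21/2); label the merged cluster GJ
  updated: d(GJ,IK)=101/4, d(GJ,M)=51/2, d(GJ,Z)=36
iteration 3: select M,Z (d=22); attach at lengths (11, 11); label the merged cluster MZ
  updated: d(GJ,MZ)=123/4, d(IK,MZ)=31
iteration 4: select GJ,IK (d=101/4); attach at lengths (17/8, 69/8); label the merged cluster GIJK
  updated: d(GIJK,MZ)=247/8
iteration 5: select GIJK,MZ (d=247/8); attach at lengths (45/16, 71/16); label the merged cluster GIJKMZ
final tree: (((G:21/2,J:21/2):17/8,(I:4,K:4):69/8):45/16,(M:11,Z:11):71/16)
total length: 69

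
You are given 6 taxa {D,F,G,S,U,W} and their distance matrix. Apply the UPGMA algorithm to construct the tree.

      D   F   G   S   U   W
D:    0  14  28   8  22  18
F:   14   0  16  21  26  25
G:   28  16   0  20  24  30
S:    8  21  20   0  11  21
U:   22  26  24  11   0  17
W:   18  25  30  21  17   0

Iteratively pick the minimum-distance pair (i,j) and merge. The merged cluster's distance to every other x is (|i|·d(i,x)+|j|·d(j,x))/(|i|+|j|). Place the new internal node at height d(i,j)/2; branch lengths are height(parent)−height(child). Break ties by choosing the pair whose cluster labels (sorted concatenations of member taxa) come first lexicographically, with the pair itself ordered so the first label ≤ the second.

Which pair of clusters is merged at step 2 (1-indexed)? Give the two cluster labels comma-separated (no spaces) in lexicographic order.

step 1: merge (D,S) at d=8; branch lengths D→4, S→4; new cluster DS
  updated: d(DS,F)=35/2, d(DS,G)=24, d(DS,U)=33/2, d(DS,W)=39/2
step 2: merge (F,G) at d=16; branch lengths F→8, G→8; new cluster FG
  updated: d(DS,FG)=83/4, d(FG,U)=25, d(FG,W)=55/2
step 3: merge (DS,U) at d=33/2; branch lengths DS→17/4, U→33/4; new cluster DSU
  updated: d(DSU,FG)=133/6, d(DSU,W)=56/3
step 4: merge (DSU,W) at d=56/3; branch lengths DSU→13/12, W→28/3; new cluster DSUW
  updated: d(DSUW,FG)=47/2
step 5: merge (DSUW,FG) at d=47/2; branch lengths DSUW→29/12, FG→15/4; new cluster DFGSUW
final tree: ((((D:4,S:4):17/4,U:33/4):13/12,W:28/3):29/12,(F:8,G:8):15/4)
total length: 637/12

F,G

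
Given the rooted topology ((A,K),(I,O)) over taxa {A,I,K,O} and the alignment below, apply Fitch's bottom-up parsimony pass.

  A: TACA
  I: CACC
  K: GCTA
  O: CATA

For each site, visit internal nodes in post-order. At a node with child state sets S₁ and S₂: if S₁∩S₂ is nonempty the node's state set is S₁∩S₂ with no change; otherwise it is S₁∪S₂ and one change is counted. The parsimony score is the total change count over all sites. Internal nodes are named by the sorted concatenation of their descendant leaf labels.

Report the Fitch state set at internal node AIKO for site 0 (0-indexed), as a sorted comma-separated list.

C,G,T

site 0, node AK: A={T} ∪ K={G} → {G,T} (+1)
site 0, node IO: I={C} ∩ O={C} → {C} (+0)
site 0, node AIKO: AK={G,T} ∪ IO={C} → {C,G,T} (+1)
site 1, node AK: A={A} ∪ K={C} → {A,C} (+1)
site 1, node IO: I={A} ∩ O={A} → {A} (+0)
site 1, node AIKO: AK={A,C} ∩ IO={A} → {A} (+0)
site 2, node AK: A={C} ∪ K={T} → {C,T} (+1)
site 2, node IO: I={C} ∪ O={T} → {C,T} (+1)
site 2, node AIKO: AK={C,T} ∩ IO={C,T} → {C,T} (+0)
site 3, node AK: A={A} ∩ K={A} → {A} (+0)
site 3, node IO: I={C} ∪ O={A} → {A,C} (+1)
site 3, node AIKO: AK={A} ∩ IO={A,C} → {A} (+0)
per-site changes: [2, 1, 2, 1]; total = 6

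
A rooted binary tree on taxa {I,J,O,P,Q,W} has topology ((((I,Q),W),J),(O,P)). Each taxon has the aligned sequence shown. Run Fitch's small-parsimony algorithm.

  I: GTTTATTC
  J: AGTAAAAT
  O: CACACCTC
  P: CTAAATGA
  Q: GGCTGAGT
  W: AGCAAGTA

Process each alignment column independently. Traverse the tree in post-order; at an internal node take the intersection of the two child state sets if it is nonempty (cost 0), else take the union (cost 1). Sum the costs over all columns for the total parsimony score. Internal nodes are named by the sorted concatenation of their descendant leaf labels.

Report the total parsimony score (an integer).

site 0, node IQ: I={G} ∩ Q={G} → {G} (+0)
site 0, node IQW: IQ={G} ∪ W={A} → {A,G} (+1)
site 0, node IJQW: IQW={A,G} ∩ J={A} → {A} (+0)
site 0, node OP: O={C} ∩ P={C} → {C} (+0)
site 0, node IJOPQW: IJQW={A} ∪ OP={C} → {A,C} (+1)
site 1, node IQ: I={T} ∪ Q={G} → {G,T} (+1)
site 1, node IQW: IQ={G,T} ∩ W={G} → {G} (+0)
site 1, node IJQW: IQW={G} ∩ J={G} → {G} (+0)
site 1, node OP: O={A} ∪ P={T} → {A,T} (+1)
site 1, node IJOPQW: IJQW={G} ∪ OP={A,T} → {A,G,T} (+1)
site 2, node IQ: I={T} ∪ Q={C} → {C,T} (+1)
site 2, node IQW: IQ={C,T} ∩ W={C} → {C} (+0)
site 2, node IJQW: IQW={C} ∪ J={T} → {C,T} (+1)
site 2, node OP: O={C} ∪ P={A} → {A,C} (+1)
site 2, node IJOPQW: IJQW={C,T} ∩ OP={A,C} → {C} (+0)
site 3, node IQ: I={T} ∩ Q={T} → {T} (+0)
site 3, node IQW: IQ={T} ∪ W={A} → {A,T} (+1)
site 3, node IJQW: IQW={A,T} ∩ J={A} → {A} (+0)
site 3, node OP: O={A} ∩ P={A} → {A} (+0)
site 3, node IJOPQW: IJQW={A} ∩ OP={A} → {A} (+0)
site 4, node IQ: I={A} ∪ Q={G} → {A,G} (+1)
site 4, node IQW: IQ={A,G} ∩ W={A} → {A} (+0)
site 4, node IJQW: IQW={A} ∩ J={A} → {A} (+0)
site 4, node OP: O={C} ∪ P={A} → {A,C} (+1)
site 4, node IJOPQW: IJQW={A} ∩ OP={A,C} → {A} (+0)
site 5, node IQ: I={T} ∪ Q={A} → {A,T} (+1)
site 5, node IQW: IQ={A,T} ∪ W={G} → {A,G,T} (+1)
site 5, node IJQW: IQW={A,G,T} ∩ J={A} → {A} (+0)
site 5, node OP: O={C} ∪ P={T} → {C,T} (+1)
site 5, node IJOPQW: IJQW={A} ∪ OP={C,T} → {A,C,T} (+1)
site 6, node IQ: I={T} ∪ Q={G} → {G,T} (+1)
site 6, node IQW: IQ={G,T} ∩ W={T} → {T} (+0)
site 6, node IJQW: IQW={T} ∪ J={A} → {A,T} (+1)
site 6, node OP: O={T} ∪ P={G} → {G,T} (+1)
site 6, node IJOPQW: IJQW={A,T} ∩ OP={G,T} → {T} (+0)
site 7, node IQ: I={C} ∪ Q={T} → {C,T} (+1)
site 7, node IQW: IQ={C,T} ∪ W={A} → {A,C,T} (+1)
site 7, node IJQW: IQW={A,C,T} ∩ J={T} → {T} (+0)
site 7, node OP: O={C} ∪ P={A} → {A,C} (+1)
site 7, node IJOPQW: IJQW={T} ∪ OP={A,C} → {A,C,T} (+1)
per-site changes: [2, 3, 3, 1, 2, 4, 3, 4]; total = 22

22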